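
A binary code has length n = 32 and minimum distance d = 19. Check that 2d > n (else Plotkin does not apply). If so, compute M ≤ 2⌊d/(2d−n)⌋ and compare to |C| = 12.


Plotkin bound M ≤ 6; given |C| = 12 > bound (violated).

Check applicability: 2d = 38, n = 32.
2d − n = 6 > 0, so Plotkin applies.
Compute d/(2d−n) = 19/6 ≈ 3.1667.
⌊d/(2d−n)⌋ = 3.
Plotkin bound: M ≤ 2·3 = 6.
Given |C| = 12, check: VIOLATED.
This |C| is above the Plotkin bound, so no binary code with n = 32, d = 19 and 12 codewords exists.


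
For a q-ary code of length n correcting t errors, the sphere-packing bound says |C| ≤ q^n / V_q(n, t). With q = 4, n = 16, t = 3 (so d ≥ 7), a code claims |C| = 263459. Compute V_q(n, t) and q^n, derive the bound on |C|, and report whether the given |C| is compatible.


V_q(n, t) = 16249, q^n = 4294967296, Hamming bound = 264321, |C| = 263459 ≤ bound (satisfied).

Step 1: Compute V_q(n, t) = Σ_{j=0}^3 C(n, j) (q−1)^j.
  j = 0: C(16,0)·(3)^0 = 1·1 = 1.
  j = 1: C(16,1)·(3)^1 = 16·3 = 48.
  j = 2: C(16,2)·(3)^2 = 120·9 = 1080.
  j = 3: C(16,3)·(3)^3 = 560·27 = 15120.
  V_q(n, t) = 1 + 48 + 1080 + 15120 = 16249.
Step 2: q^n = 4^16 = 4294967296.
Step 3: Hamming bound ⌊q^n / V_q(n,t)⌋ = ⌊4294967296/16249⌋ = 264321.
Step 4: Compare |C| = 263459 to 264321: satisfied.
The claimed |C| lies below the Hamming bound.


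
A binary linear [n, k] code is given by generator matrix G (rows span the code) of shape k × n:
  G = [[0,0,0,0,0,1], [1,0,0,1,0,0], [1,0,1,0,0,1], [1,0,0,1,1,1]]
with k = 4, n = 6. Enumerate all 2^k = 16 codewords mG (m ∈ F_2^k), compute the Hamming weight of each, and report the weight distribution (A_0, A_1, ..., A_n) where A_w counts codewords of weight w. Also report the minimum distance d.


Weight distribution: A_0 = 1, A_1 = 2, A_2 = 4, A_3 = 6, A_4 = 3. Minimum distance d = 1.

Enumerate all 2^4 = 16 messages m ∈ F_2^4.
For each, compute codeword c = mG in F_2^6, then tally its weight.
  m = 0000 → c = 000000, weight = 0.
  m = 1000 → c = 000001, weight = 1.
  m = 0100 → c = 100100, weight = 2.
  m = 1100 → c = 100101, weight = 3.
  m = 0010 → c = 101001, weight = 3.
  m = 1010 → c = 101000, weight = 2.
  m = 0110 → c = 001101, weight = 3.
  m = 1110 → c = 001100, weight = 2.
  m = 0001 → c = 100111, weight = 4.
  m = 1001 → c = 100110, weight = 3.
  m = 0101 → c = 000011, weight = 2.
  m = 1101 → c = 000010, weight = 1.
  m = 0011 → c = 001110, weight = 3.
  m = 1011 → c = 001111, weight = 4.
  m = 0111 → c = 101010, weight = 3.
  m = 1111 → c = 101011, weight = 4.
Tally weights:
  weight 0: 1 codewords.
  weight 1: 2 codewords.
  weight 2: 4 codewords.
  weight 3: 6 codewords.
  weight 4: 3 codewords.
Minimum distance d = smallest w > 0 with A_w > 0 = 1.
Sanity: Σ A_w = 16 = 2^4 = 16 ✓.


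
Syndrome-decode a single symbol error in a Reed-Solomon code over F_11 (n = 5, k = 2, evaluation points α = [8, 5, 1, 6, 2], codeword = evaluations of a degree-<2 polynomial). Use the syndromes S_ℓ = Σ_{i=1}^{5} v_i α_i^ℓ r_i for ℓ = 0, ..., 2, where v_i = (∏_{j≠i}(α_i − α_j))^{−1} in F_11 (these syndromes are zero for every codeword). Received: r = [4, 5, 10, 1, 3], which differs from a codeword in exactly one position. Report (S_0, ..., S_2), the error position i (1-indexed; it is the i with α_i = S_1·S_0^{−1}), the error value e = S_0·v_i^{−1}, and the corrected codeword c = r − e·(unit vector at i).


S = (6, 1, 2), error at position 5, error magnitude e = 8, c = [4, 5, 10, 1, 6].

Step 1: column multipliers v_i = (∏_{j≠i}(α_i − α_j))^{−1} mod 11.
  i = 1 (α = 8): (8−5)(8−1)(8−6)(8−2) = 3·7·2·6 = 252 ≡ 10, so v_1 = 10^{−1} = 10 (mod 11).
  i = 2 (α = 5): (5−8)(5−1)(5−6)(5−2) = (−3)·4·(−1)·3 = 36 ≡ 3, so v_2 = 3^{−1} = 4 (mod 11).
  i = 3 (α = 1): (1−8)(1−5)(1−6)(1−2) = (−7)·(−4)·(−5)·(−1) = 140 ≡ 8, so v_3 = 8^{−1} = 7 (mod 11).
  i = 4 (α = 6): (6−8)(6−5)(6−1)(6−2) = (−2)·1·5·4 = −40 ≡ 4, so v_4 = 4^{−1} = 3 (mod 11).
  i = 5 (α = 2): (2−8)(2−5)(2−1)(2−6) = (−6)·(−3)·1·(−4) = −72 ≡ 5, so v_5 = 5^{−1} = 9 (mod 11).
  v = [10, 4, 7, 3, 9].
Step 2: syndromes of r = [4, 5, 10, 1, 3] (all sums mod 11).
  S_0 = Σ v_i r_i = 10·4 + 4·5 + 7·10 + 3·1 + 9·3 = 160 ≡ 6.
  S_1 = Σ v_i α_i r_i = 10·8·4 + 4·5·5 + 7·1·10 + 3·6·1 + 9·2·3 = 562 ≡ 1.
  α_i^2 mod 11 = [9, 3, 1, 3, 4].
  S_2 = Σ v_i α_i^2 r_i = 10·9·4 + 4·3·5 + 7·1·10 + 3·3·1 + 9·4·3 = 607 ≡ 2.
  S = (6, 1, 2) ≠ 0, so r is not a codeword (an error is present).
Step 3: locate the error. For a single error e at position i, S_ℓ = v_i·e·α_i^ℓ, so α_err = S_1/S_0.
  S_0^{−1} = 6^{−1} = 2 (mod 11), so α_err = 1·2 = 2 ≡ 2 = α_5. Error position i = 5.
  Consistency check: S_2/S_1 = 2·1 = 2 ≡ 2 = α_err ✓ (single-error assumption holds).
Step 4: error magnitude e = S_0/v_5 = S_0·∏_{j≠5}(α_5 − α_j) = 6·5 = 30 ≡ 8 (mod 11).
Step 5: correct position 5: c_5 = r_5 − e = 3 − 8 ≡ 6 (mod 11). Hence c = [4, 5, 10, 1, 6].
  Check: interpolating c through the α_i gives m(x) = 3 + 7·x (degree < 2) with m(α_i) = c_i for every i, so c is indeed a codeword.


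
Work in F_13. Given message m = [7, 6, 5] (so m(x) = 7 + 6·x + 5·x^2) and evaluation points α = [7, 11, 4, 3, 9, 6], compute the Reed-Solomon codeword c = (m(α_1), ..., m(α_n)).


c = [8, 2, 7, 5, 11, 2]

Message polynomial: m(x) = 7 + 6·x + 5·x^2 (mod 13).
For each evaluation point α_i, compute m(α_i) mod 13:
  α_1 = 7: Horner steps 5 → 2 → 8, so m(7) = 8.
  α_2 = 11: Horner steps 5 → 9 → 2, so m(11) = 2.
  α_3 = 4: Horner steps 5 → 0 → 7, so m(4) = 7.
  α_4 = 3: Horner steps 5 → 8 → 5, so m(3) = 5.
  α_5 = 9: Horner steps 5 → 12 → 11, so m(9) = 11.
  α_6 = 6: Horner steps 5 → 10 → 2, so m(6) = 2.
Codeword c = [8, 2, 7, 5, 11, 2] ∈ F_13^6.


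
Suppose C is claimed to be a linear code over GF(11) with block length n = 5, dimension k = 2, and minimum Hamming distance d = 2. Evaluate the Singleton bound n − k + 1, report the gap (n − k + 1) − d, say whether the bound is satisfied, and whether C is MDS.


Singleton RHS = n − k + 1 = 4, slack = 2, bound satisfied, not MDS.

Singleton bound: d ≤ n − k + 1.
Here n = 5, k = 2, so n − k + 1 = 4.
Given d = 2, check d ≤ 4: YES.
Slack = (n − k + 1) − d = 2.
The code is NOT MDS (slack = 2 > 0).
Description: the claimed parameters are [5, 2, 2]_11; such a code would be non-MDS.


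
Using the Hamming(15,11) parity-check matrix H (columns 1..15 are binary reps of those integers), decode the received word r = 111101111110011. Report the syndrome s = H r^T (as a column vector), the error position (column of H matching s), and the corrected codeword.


s = (0, 1, 0, 0)^T, error position = 4, corrected codeword c = 111001111110011

Compute s = H r^T mod 2 one row at a time:
  s_1 = 1 + 1 + 1 + 1 + 0 + 0 + 1 + 1 = 6 ≡ 0 (mod 2).
  s_2 = 1 + 0 + 1 + 1 + 0 + 0 + 1 + 1 = 5 ≡ 1 (mod 2).
  s_3 = 1 + 1 + 1 + 1 + 1 + 1 + 1 + 1 = 8 ≡ 0 (mod 2).
  s_4 = 1 + 1 + 0 + 1 + 1 + 1 + 0 + 1 = 6 ≡ 0 (mod 2).
s = (0, 1, 0, 0)^T — this equals column 4 of H (binary 0100), so error is at position 4.
Correct: flip bit 4 of r = 111101111110011 to get c = 111001111110011.


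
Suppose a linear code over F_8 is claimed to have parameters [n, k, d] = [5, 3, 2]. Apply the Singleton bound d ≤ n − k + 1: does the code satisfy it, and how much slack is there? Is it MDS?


Singleton RHS = n − k + 1 = 3, slack = 1, bound satisfied, not MDS.

Singleton bound: d ≤ n − k + 1.
Here n = 5, k = 3, so n − k + 1 = 3.
Given d = 2, check d ≤ 3: YES.
Slack = (n − k + 1) − d = 1.
The code is NOT MDS (slack = 1 > 0).
Description: the claimed parameters are [5, 3, 2]_8; such a code would be non-MDS.


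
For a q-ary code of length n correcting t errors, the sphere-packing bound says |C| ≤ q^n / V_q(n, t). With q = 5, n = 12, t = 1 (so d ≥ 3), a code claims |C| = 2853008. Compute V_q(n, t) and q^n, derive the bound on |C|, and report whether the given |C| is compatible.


V_q(n, t) = 49, q^n = 244140625, Hamming bound = 4982461, |C| = 2853008 ≤ bound (satisfied).

Step 1: Compute V_q(n, t) = Σ_{j=0}^1 C(n, j) (q−1)^j.
  j = 0: C(12,0)·(4)^0 = 1·1 = 1.
  j = 1: C(12,1)·(4)^1 = 12·4 = 48.
  V_q(n, t) = 1 + 48 = 49.
Step 2: q^n = 5^12 = 244140625.
Step 3: Hamming bound ⌊q^n / V_q(n,t)⌋ = ⌊244140625/49⌋ = 4982461.
Step 4: Compare |C| = 2853008 to 4982461: satisfied.
The claimed |C| lies below the Hamming bound.


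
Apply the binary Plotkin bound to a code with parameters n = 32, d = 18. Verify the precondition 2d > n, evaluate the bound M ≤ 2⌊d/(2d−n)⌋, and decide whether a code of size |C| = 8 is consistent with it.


Plotkin bound M ≤ 8; given |C| = 8 ≤ bound (satisfied).

Check applicability: 2d = 36, n = 32.
2d − n = 4 > 0, so Plotkin applies.
Compute d/(2d−n) = 18/4 ≈ 4.5000.
⌊d/(2d−n)⌋ = 4.
Plotkin bound: M ≤ 2·4 = 8.
Given |C| = 8, check: satisfied.
This |C| is at the Plotkin bound.


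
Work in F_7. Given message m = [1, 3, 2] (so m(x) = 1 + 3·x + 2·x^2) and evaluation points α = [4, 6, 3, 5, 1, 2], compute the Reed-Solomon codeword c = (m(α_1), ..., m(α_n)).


c = [3, 0, 0, 3, 6, 1]

Message polynomial: m(x) = 1 + 3·x + 2·x^2 (mod 7).
For each evaluation point α_i, compute m(α_i) mod 7:
  α_1 = 4: Horner steps 2 → 4 → 3, so m(4) = 3.
  α_2 = 6: Horner steps 2 → 1 → 0, so m(6) = 0.
  α_3 = 3: Horner steps 2 → 2 → 0, so m(3) = 0.
  α_4 = 5: Horner steps 2 → 6 → 3, so m(5) = 3.
  α_5 = 1: Horner steps 2 → 5 → 6, so m(1) = 6.
  α_6 = 2: Horner steps 2 → 0 → 1, so m(2) = 1.
Codeword c = [3, 0, 0, 3, 6, 1] ∈ F_7^6.


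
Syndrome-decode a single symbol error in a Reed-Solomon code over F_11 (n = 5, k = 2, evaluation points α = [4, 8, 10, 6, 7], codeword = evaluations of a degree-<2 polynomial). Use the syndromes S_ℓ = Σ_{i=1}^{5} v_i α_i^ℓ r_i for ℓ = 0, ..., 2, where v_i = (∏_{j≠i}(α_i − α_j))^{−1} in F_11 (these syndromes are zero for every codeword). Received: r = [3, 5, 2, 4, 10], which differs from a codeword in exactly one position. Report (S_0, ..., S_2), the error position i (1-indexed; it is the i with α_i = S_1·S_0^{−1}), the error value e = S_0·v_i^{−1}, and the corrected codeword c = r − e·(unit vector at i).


S = (7, 4, 7), error at position 3, error magnitude e = 7, c = [3, 5, 6, 4, 10].

Step 1: column multipliers v_i = (∏_{j≠i}(α_i − α_j))^{−1} mod 11.
  i = 1 (α = 4): (4−8)(4−10)(4−6)(4−7) = (−4)·(−6)·(−2)·(−3) = 144 ≡ 1, so v_1 = 1^{−1} = 1 (mod 11).
  i = 2 (α = 8): (8−4)(8−10)(8−6)(8−7) = 4·(−2)·2·1 = −16 ≡ 6, so v_2 = 6^{−1} = 2 (mod 11).
  i = 3 (α = 10): (10−4)(10−8)(10−6)(10−7) = 6·2·4·3 = 144 ≡ 1, so v_3 = 1^{−1} = 1 (mod 11).
  i = 4 (α = 6): (6−4)(6−8)(6−10)(6−7) = 2·(−2)·(−4)·(−1) = −16 ≡ 6, so v_4 = 6^{−1} = 2 (mod 11).
  i = 5 (α = 7): (7−4)(7−8)(7−10)(7−6) = 3·(−1)·(−3)·1 = 9 ≡ 9, so v_5 = 9^{−1} = 5 (mod 11).
  v = [1, 2, 1, 2, 5].
Step 2: syndromes of r = [3, 5, 2, 4, 10] (all sums mod 11).
  S_0 = Σ v_i r_i = 1·3 + 2·5 + 1·2 + 2·4 + 5·10 = 73 ≡ 7.
  S_1 = Σ v_i α_i r_i = 1·4·3 + 2·8·5 + 1·10·2 + 2·6·4 + 5·7·10 = 510 ≡ 4.
  α_i^2 mod 11 = [5, 9, 1, 3, 5].
  S_2 = Σ v_i α_i^2 r_i = 1·5·3 + 2·9·5 + 1·1·2 + 2·3·4 + 5·5·10 = 381 ≡ 7.
  S = (7, 4, 7) ≠ 0, so r is not a codeword (an error is present).
Step 3: locate the error. For a single error e at position i, S_ℓ = v_i·e·α_i^ℓ, so α_err = S_1/S_0.
  S_0^{−1} = 7^{−1} = 8 (mod 11), so α_err = 4·8 = 32 ≡ 10 = α_3. Error position i = 3.
  Consistency check: S_2/S_1 = 7·3 = 21 ≡ 10 = α_err ✓ (single-error assumption holds).
Step 4: error magnitude e = S_0/v_3 = S_0·∏_{j≠3}(α_3 − α_j) = 7·1 = 7 ≡ 7 (mod 11).
Step 5: correct position 3: c_3 = r_3 − e = 2 − 7 ≡ 6 (mod 11). Hence c = [3, 5, 6, 4, 10].
  Check: interpolating c through the α_i gives m(x) = 1 + 6·x (degree < 2) with m(α_i) = c_i for every i, so c is indeed a codeword.


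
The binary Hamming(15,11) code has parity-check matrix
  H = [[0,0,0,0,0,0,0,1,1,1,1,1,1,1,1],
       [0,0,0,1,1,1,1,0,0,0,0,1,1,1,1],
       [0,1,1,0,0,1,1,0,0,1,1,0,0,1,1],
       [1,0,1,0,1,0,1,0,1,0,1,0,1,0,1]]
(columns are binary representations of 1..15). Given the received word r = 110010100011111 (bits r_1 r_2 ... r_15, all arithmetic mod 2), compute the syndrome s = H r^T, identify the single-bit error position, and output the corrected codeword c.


s = (1, 0, 1, 0)^T, error position = 10, corrected codeword c = 110010100111111

Compute s = H r^T mod 2 one row at a time:
  s_1 = 0 + 0 + 0 + 1 + 1 + 1 + 1 + 1 = 5 ≡ 1 (mod 2).
  s_2 = 0 + 1 + 0 + 1 + 1 + 1 + 1 + 1 = 6 ≡ 0 (mod 2).
  s_3 = 1 + 0 + 0 + 1 + 0 + 1 + 1 + 1 = 5 ≡ 1 (mod 2).
  s_4 = 1 + 0 + 1 + 1 + 0 + 1 + 1 + 1 = 6 ≡ 0 (mod 2).
s = (1, 0, 1, 0)^T — this equals column 10 of H (binary 1010), so error is at position 10.
Correct: flip bit 10 of r = 110010100011111 to get c = 110010100111111.


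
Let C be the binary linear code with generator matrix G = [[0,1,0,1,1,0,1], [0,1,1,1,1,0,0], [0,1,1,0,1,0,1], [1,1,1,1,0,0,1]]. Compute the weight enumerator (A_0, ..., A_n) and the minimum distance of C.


Weight distribution: A_0 = 1, A_2 = 4, A_3 = 6, A_4 = 3, A_5 = 2. Minimum distance d = 2.

Enumerate all 2^4 = 16 messages m ∈ F_2^4.
For each, compute codeword c = mG in F_2^7, then tally its weight.
  m = 0000 → c = 0000000, weight = 0.
  m = 1000 → c = 0101101, weight = 4.
  m = 0100 → c = 0111100, weight = 4.
  m = 1100 → c = 0010001, weight = 2.
  m = 0010 → c = 0110101, weight = 4.
  m = 1010 → c = 0011000, weight = 2.
  m = 0110 → c = 0001001, weight = 2.
  m = 1110 → c = 0100100, weight = 2.
  m = 0001 → c = 1111001, weight = 5.
  m = 1001 → c = 1010100, weight = 3.
  m = 0101 → c = 1000101, weight = 3.
  m = 1101 → c = 1101000, weight = 3.
  m = 0011 → c = 1001100, weight = 3.
  m = 1011 → c = 1100001, weight = 3.
  m = 0111 → c = 1110000, weight = 3.
  m = 1111 → c = 1011101, weight = 5.
Tally weights:
  weight 0: 1 codewords.
  weight 2: 4 codewords.
  weight 3: 6 codewords.
  weight 4: 3 codewords.
  weight 5: 2 codewords.
Minimum distance d = smallest w > 0 with A_w > 0 = 2.
Sanity: Σ A_w = 16 = 2^4 = 16 ✓.


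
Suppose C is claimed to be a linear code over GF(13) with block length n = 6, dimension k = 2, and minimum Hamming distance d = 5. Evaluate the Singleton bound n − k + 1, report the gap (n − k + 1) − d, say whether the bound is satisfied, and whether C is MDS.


Singleton RHS = n − k + 1 = 5, slack = 0, bound satisfied, MDS.

Singleton bound: d ≤ n − k + 1.
Here n = 6, k = 2, so n − k + 1 = 5.
Given d = 5, check d ≤ 5: YES.
Slack = (n − k + 1) − d = 0.
The code is MDS (slack = 0).
Description: the claimed parameters are [6, 2, 5]_13; such a code would be MDS (meets Singleton bound).


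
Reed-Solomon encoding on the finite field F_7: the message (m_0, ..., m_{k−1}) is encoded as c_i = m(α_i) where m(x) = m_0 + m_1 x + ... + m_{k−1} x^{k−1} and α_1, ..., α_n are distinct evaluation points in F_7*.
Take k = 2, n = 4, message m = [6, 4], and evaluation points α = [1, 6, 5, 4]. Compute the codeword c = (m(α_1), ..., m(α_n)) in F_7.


c = [3, 2, 5, 1]

Message polynomial: m(x) = 6 + 4·x (mod 7).
For each evaluation point α_i, compute m(α_i) mod 7:
  α_1 = 1: Horner steps 4 → 3, so m(1) = 3.
  α_2 = 6: Horner steps 4 → 2, so m(6) = 2.
  α_3 = 5: Horner steps 4 → 5, so m(5) = 5.
  α_4 = 4: Horner steps 4 → 1, so m(4) = 1.
Codeword c = [3, 2, 5, 1] ∈ F_7^4.


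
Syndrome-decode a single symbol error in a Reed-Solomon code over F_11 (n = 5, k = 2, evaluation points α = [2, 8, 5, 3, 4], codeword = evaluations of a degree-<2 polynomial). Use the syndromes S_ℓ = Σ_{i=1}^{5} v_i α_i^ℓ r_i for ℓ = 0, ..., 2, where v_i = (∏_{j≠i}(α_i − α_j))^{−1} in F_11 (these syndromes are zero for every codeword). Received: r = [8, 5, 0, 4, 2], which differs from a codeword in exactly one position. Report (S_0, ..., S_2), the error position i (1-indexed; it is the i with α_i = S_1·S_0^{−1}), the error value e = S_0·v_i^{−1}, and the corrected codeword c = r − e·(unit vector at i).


S = (8, 5, 10), error at position 1, error magnitude e = 2, c = [6, 5, 0, 4, 2].

Step 1: column multipliers v_i = (∏_{j≠i}(α_i − α_j))^{−1} mod 11.
  i = 1 (α = 2): (2−8)(2−5)(2−3)(2−4) = (−6)·(−3)·(−1)·(−2) = 36 ≡ 3, so v_1 = 3^{−1} = 4 (mod 11).
  i = 2 (α = 8): (8−2)(8−5)(8−3)(8−4) = 6·3·5·4 = 360 ≡ 8, so v_2 = 8^{−1} = 7 (mod 11).
  i = 3 (α = 5): (5−2)(5−8)(5−3)(5−4) = 3·(−3)·2·1 = −18 ≡ 4, so v_3 = 4^{−1} = 3 (mod 11).
  i = 4 (α = 3): (3−2)(3−8)(3−5)(3−4) = 1·(−5)·(−2)·(−1) = −10 ≡ 1, so v_4 = 1^{−1} = 1 (mod 11).
  i = 5 (α = 4): (4−2)(4−8)(4−5)(4−3) = 2·(−4)·(−1)·1 = 8 ≡ 8, so v_5 = 8^{−1} = 7 (mod 11).
  v = [4, 7, 3, 1, 7].
Step 2: syndromes of r = [8, 5, 0, 4, 2] (all sums mod 11).
  S_0 = Σ v_i r_i = 4·8 + 7·5 + 3·0 + 1·4 + 7·2 = 85 ≡ 8.
  S_1 = Σ v_i α_i r_i = 4·2·8 + 7·8·5 + 3·5·0 + 1·3·4 + 7·4·2 = 412 ≡ 5.
  α_i^2 mod 11 = [4, 9, 3, 9, 5].
  S_2 = Σ v_i α_i^2 r_i = 4·4·8 + 7·9·5 + 3·3·0 + 1·9·4 + 7·5·2 = 549 ≡ 10.
  S = (8, 5, 10) ≠ 0, so r is not a codeword (an error is present).
Step 3: locate the error. For a single error e at position i, S_ℓ = v_i·e·α_i^ℓ, so α_err = S_1/S_0.
  S_0^{−1} = 8^{−1} = 7 (mod 11), so α_err = 5·7 = 35 ≡ 2 = α_1. Error position i = 1.
  Consistency check: S_2/S_1 = 10·9 = 90 ≡ 2 = α_err ✓ (single-error assumption holds).
Step 4: error magnitude e = S_0/v_1 = S_0·∏_{j≠1}(α_1 − α_j) = 8·3 = 24 ≡ 2 (mod 11).
Step 5: correct position 1: c_1 = r_1 − e = 8 − 2 ≡ 6 (mod 11). Hence c = [6, 5, 0, 4, 2].
  Check: interpolating c through the α_i gives m(x) = 10 + 9·x (degree < 2) with m(α_i) = c_i for every i, so c is indeed a codeword.


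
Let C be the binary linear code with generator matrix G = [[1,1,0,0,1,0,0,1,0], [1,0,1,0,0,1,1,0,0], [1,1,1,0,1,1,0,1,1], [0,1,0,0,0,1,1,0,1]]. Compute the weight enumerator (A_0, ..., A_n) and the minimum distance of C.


Weight distribution: A_0 = 1, A_3 = 5, A_4 = 5, A_5 = 2, A_6 = 2, A_7 = 1. Minimum distance d = 3.

Enumerate all 2^4 = 16 messages m ∈ F_2^4.
For each, compute codeword c = mG in F_2^9, then tally its weight.
  m = 0000 → c = 000000000, weight = 0.
  m = 1000 → c = 110010010, weight = 4.
  m = 0100 → c = 101001100, weight = 4.
  m = 1100 → c = 011011110, weight = 6.
  m = 0010 → c = 111011011, weight = 7.
  m = 1010 → c = 001001001, weight = 3.
  m = 0110 → c = 010010111, weight = 5.
  m = 1110 → c = 100000101, weight = 3.
  m = 0001 → c = 010001101, weight = 4.
  m = 1001 → c = 100011111, weight = 6.
  m = 0101 → c = 111000001, weight = 4.
  m = 1101 → c = 001010011, weight = 4.
  m = 0011 → c = 101010110, weight = 5.
  m = 1011 → c = 011000100, weight = 3.
  m = 0111 → c = 000011010, weight = 3.
  m = 1111 → c = 110001000, weight = 3.
Tally weights:
  weight 0: 1 codewords.
  weight 3: 5 codewords.
  weight 4: 5 codewords.
  weight 5: 2 codewords.
  weight 6: 2 codewords.
  weight 7: 1 codewords.
Minimum distance d = smallest w > 0 with A_w > 0 = 3.
Sanity: Σ A_w = 16 = 2^4 = 16 ✓.


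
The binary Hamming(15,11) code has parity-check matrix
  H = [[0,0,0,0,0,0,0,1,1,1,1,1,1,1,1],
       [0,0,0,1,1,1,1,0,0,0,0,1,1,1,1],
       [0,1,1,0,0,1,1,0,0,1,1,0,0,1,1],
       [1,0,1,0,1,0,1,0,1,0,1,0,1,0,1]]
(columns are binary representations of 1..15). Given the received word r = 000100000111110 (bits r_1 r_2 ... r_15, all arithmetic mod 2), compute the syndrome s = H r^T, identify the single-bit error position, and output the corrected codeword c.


s = (1, 0, 1, 0)^T, error position = 10, corrected codeword c = 000100000011110

Compute s = H r^T mod 2 one row at a time:
  s_1 = 0 + 0 + 1 + 1 + 1 + 1 + 1 + 0 = 5 ≡ 1 (mod 2).
  s_2 = 1 + 0 + 0 + 0 + 1 + 1 + 1 + 0 = 4 ≡ 0 (mod 2).
  s_3 = 0 + 0 + 0 + 0 + 1 + 1 + 1 + 0 = 3 ≡ 1 (mod 2).
  s_4 = 0 + 0 + 0 + 0 + 0 + 1 + 1 + 0 = 2 ≡ 0 (mod 2).
s = (1, 0, 1, 0)^T — this equals column 10 of H (binary 1010), so error is at position 10.
Correct: flip bit 10 of r = 000100000111110 to get c = 000100000011110.


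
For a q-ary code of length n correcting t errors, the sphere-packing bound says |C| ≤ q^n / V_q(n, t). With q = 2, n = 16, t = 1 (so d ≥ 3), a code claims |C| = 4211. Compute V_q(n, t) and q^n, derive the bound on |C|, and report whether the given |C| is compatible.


V_q(n, t) = 17, q^n = 65536, Hamming bound = 3855, |C| = 4211 > bound (violated).

Step 1: Compute V_q(n, t) = Σ_{j=0}^1 C(n, j) (q−1)^j.
  j = 0: C(16,0)·(1)^0 = 1·1 = 1.
  j = 1: C(16,1)·(1)^1 = 16·1 = 16.
  V_q(n, t) = 1 + 16 = 17.
Step 2: q^n = 2^16 = 65536.
Step 3: Hamming bound ⌊q^n / V_q(n,t)⌋ = ⌊65536/17⌋ = 3855.
Step 4: Compare |C| = 4211 to 3855: violated.
The claimed |C| lies above the Hamming bound, so no 2-ary code of length 16 with d ≥ 3 can have 4211 codewords.


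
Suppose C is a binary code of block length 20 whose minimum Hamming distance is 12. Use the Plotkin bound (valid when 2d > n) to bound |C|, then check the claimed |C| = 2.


Plotkin bound M ≤ 6; given |C| = 2 ≤ bound (satisfied).

Check applicability: 2d = 24, n = 20.
2d − n = 4 > 0, so Plotkin applies.
Compute d/(2d−n) = 12/4 ≈ 3.0000.
⌊d/(2d−n)⌋ = 3.
Plotkin bound: M ≤ 2·3 = 6.
Given |C| = 2, check: satisfied.
This |C| is below the Plotkin bound.


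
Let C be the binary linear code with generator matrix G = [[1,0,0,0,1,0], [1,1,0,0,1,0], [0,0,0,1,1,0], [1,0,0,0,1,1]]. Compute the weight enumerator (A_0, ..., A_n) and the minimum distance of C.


Weight distribution: A_0 = 1, A_1 = 2, A_2 = 4, A_3 = 6, A_4 = 3. Minimum distance d = 1.

Enumerate all 2^4 = 16 messages m ∈ F_2^4.
For each, compute codeword c = mG in F_2^6, then tally its weight.
  m = 0000 → c = 000000, weight = 0.
  m = 1000 → c = 100010, weight = 2.
  m = 0100 → c = 110010, weight = 3.
  m = 1100 → c = 010000, weight = 1.
  m = 0010 → c = 000110, weight = 2.
  m = 1010 → c = 100100, weight = 2.
  m = 0110 → c = 110100, weight = 3.
  m = 1110 → c = 010110, weight = 3.
  m = 0001 → c = 100011, weight = 3.
  m = 1001 → c = 000001, weight = 1.
  m = 0101 → c = 010001, weight = 2.
  m = 1101 → c = 110011, weight = 4.
  m = 0011 → c = 100101, weight = 3.
  m = 1011 → c = 000111, weight = 3.
  m = 0111 → c = 010111, weight = 4.
  m = 1111 → c = 110101, weight = 4.
Tally weights:
  weight 0: 1 codewords.
  weight 1: 2 codewords.
  weight 2: 4 codewords.
  weight 3: 6 codewords.
  weight 4: 3 codewords.
Minimum distance d = smallest w > 0 with A_w > 0 = 1.
Sanity: Σ A_w = 16 = 2^4 = 16 ✓.


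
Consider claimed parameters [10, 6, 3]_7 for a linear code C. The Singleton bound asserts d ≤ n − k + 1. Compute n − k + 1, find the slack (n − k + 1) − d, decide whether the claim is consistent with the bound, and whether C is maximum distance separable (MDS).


Singleton RHS = n − k + 1 = 5, slack = 2, bound satisfied, not MDS.

Singleton bound: d ≤ n − k + 1.
Here n = 10, k = 6, so n − k + 1 = 5.
Given d = 3, check d ≤ 5: YES.
Slack = (n − k + 1) − d = 2.
The code is NOT MDS (slack = 2 > 0).
Description: the claimed parameters are [10, 6, 3]_7; such a code would be non-MDS.


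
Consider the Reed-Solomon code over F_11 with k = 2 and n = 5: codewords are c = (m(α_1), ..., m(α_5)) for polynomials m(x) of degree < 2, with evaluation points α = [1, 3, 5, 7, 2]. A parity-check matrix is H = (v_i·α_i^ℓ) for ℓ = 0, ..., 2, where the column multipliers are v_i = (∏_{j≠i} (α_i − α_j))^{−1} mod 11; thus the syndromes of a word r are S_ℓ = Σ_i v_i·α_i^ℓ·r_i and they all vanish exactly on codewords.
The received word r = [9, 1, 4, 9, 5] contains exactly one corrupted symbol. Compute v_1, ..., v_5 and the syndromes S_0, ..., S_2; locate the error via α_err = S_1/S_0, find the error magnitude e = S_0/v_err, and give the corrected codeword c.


S = (10, 4, 6), error at position 4, error magnitude e = 2, c = [9, 1, 4, 7, 5].

Step 1: column multipliers v_i = (∏_{j≠i}(α_i − α_j))^{−1} mod 11.
  i = 1 (α = 1): (1−3)(1−5)(1−7)(1−2) = (−2)·(−4)·(−6)·(−1) = 48 ≡ 4, so v_1 = 4^{−1} = 3 (mod 11).
  i = 2 (α = 3): (3−1)(3−5)(3−7)(3−2) = 2·(−2)·(−4)·1 = 16 ≡ 5, so v_2 = 5^{−1} = 9 (mod 11).
  i = 3 (α = 5): (5−1)(5−3)(5−7)(5−2) = 4·2·(−2)·3 = −48 ≡ 7, so v_3 = 7^{−1} = 8 (mod 11).
  i = 4 (α = 7): (7−1)(7−3)(7−5)(7−2) = 6·4·2·5 = 240 ≡ 9, so v_4 = 9^{−1} = 5 (mod 11).
  i = 5 (α = 2): (2−1)(2−3)(2−5)(2−7) = 1·(−1)·(−3)·(−5) = −15 ≡ 7, so v_5 = 7^{−1} = 8 (mod 11).
  v = [3, 9, 8, 5, 8].
Step 2: syndromes of r = [9, 1, 4, 9, 5] (all sums mod 11).
  S_0 = Σ v_i r_i = 3·9 + 9·1 + 8·4 + 5·9 + 8·5 = 153 ≡ 10.
  S_1 = Σ v_i α_i r_i = 3·1·9 + 9·3·1 + 8·5·4 + 5·7·9 + 8·2·5 = 609 ≡ 4.
  α_i^2 mod 11 = [1, 9, 3, 5, 4].
  S_2 = Σ v_i α_i^2 r_i = 3·1·9 + 9·9·1 + 8·3·4 + 5·5·9 + 8·4·5 = 589 ≡ 6.
  S = (10, 4, 6) ≠ 0, so r is not a codeword (an error is present).
Step 3: locate the error. For a single error e at position i, S_ℓ = v_i·e·α_i^ℓ, so α_err = S_1/S_0.
  S_0^{−1} = 10^{−1} = 10 (mod 11), so α_err = 4·10 = 40 ≡ 7 = α_4. Error position i = 4.
  Consistency check: S_2/S_1 = 6·3 = 18 ≡ 7 = α_err ✓ (single-error assumption holds).
Step 4: error magnitude e = S_0/v_4 = S_0·∏_{j≠4}(α_4 − α_j) = 10·9 = 90 ≡ 2 (mod 11).
Step 5: correct position 4: c_4 = r_4 − e = 9 − 2 ≡ 7 (mod 11). Hence c = [9, 1, 4, 7, 5].
  Check: interpolating c through the α_i gives m(x) = 2 + 7·x (degree < 2) with m(α_i) = c_i for every i, so c is indeed a codeword.


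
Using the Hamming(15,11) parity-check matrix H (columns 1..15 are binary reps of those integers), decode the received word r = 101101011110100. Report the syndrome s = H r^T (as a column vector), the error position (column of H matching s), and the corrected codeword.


s = (1, 1, 0, 1)^T, error position = 13, corrected codeword c = 101101011110000

Compute s = H r^T mod 2 one row at a time:
  s_1 = 1 + 1 + 1 + 1 + 0 + 1 + 0 + 0 = 5 ≡ 1 (mod 2).
  s_2 = 1 + 0 + 1 + 0 + 0 + 1 + 0 + 0 = 3 ≡ 1 (mod 2).
  s_3 = 0 + 1 + 1 + 0 + 1 + 1 + 0 + 0 = 4 ≡ 0 (mod 2).
  s_4 = 1 + 1 + 0 + 0 + 1 + 1 + 1 + 0 = 5 ≡ 1 (mod 2).
s = (1, 1, 0, 1)^T — this equals column 13 of H (binary 1101), so error is at position 13.
Correct: flip bit 13 of r = 101101011110100 to get c = 101101011110000.


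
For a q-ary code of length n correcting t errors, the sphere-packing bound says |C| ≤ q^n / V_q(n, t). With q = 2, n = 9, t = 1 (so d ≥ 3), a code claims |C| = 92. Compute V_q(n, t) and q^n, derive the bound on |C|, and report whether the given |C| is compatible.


V_q(n, t) = 10, q^n = 512, Hamming bound = 51, |C| = 92 > bound (violated).

Step 1: Compute V_q(n, t) = Σ_{j=0}^1 C(n, j) (q−1)^j.
  j = 0: C(9,0)·(1)^0 = 1·1 = 1.
  j = 1: C(9,1)·(1)^1 = 9·1 = 9.
  V_q(n, t) = 1 + 9 = 10.
Step 2: q^n = 2^9 = 512.
Step 3: Hamming bound ⌊q^n / V_q(n,t)⌋ = ⌊512/10⌋ = 51.
Step 4: Compare |C| = 92 to 51: violated.
The claimed |C| lies above the Hamming bound, so no 2-ary code of length 9 with d ≥ 3 can have 92 codewords.


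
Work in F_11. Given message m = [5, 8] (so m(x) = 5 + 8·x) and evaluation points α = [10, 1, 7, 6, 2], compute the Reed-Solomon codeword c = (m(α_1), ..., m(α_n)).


c = [8, 2, 6, 9, 10]

Message polynomial: m(x) = 5 + 8·x (mod 11).
For each evaluation point α_i, compute m(α_i) mod 11:
  α_1 = 10: Horner steps 8 → 8, so m(10) = 8.
  α_2 = 1: Horner steps 8 → 2, so m(1) = 2.
  α_3 = 7: Horner steps 8 → 6, so m(7) = 6.
  α_4 = 6: Horner steps 8 → 9, so m(6) = 9.
  α_5 = 2: Horner steps 8 → 10, so m(2) = 10.
Codeword c = [8, 2, 6, 9, 10] ∈ F_11^5.


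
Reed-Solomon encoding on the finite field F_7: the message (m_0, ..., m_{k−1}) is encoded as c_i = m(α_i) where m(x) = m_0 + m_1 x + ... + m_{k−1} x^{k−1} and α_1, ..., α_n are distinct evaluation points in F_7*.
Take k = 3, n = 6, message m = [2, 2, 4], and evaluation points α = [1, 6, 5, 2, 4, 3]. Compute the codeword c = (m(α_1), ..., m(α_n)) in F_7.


c = [1, 4, 0, 1, 4, 2]

Message polynomial: m(x) = 2 + 2·x + 4·x^2 (mod 7).
For each evaluation point α_i, compute m(α_i) mod 7:
  α_1 = 1: Horner steps 4 → 6 → 1, so m(1) = 1.
  α_2 = 6: Horner steps 4 → 5 → 4, so m(6) = 4.
  α_3 = 5: Horner steps 4 → 1 → 0, so m(5) = 0.
  α_4 = 2: Horner steps 4 → 3 → 1, so m(2) = 1.
  α_5 = 4: Horner steps 4 → 4 → 4, so m(4) = 4.
  α_6 = 3: Horner steps 4 → 0 → 2, so m(3) = 2.
Codeword c = [1, 4, 0, 1, 4, 2] ∈ F_7^6.


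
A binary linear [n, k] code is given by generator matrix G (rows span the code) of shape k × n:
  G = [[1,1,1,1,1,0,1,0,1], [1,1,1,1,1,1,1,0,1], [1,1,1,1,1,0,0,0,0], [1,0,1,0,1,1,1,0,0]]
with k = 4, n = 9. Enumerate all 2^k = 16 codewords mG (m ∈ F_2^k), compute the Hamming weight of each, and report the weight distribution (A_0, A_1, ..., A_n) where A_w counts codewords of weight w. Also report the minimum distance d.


Weight distribution: A_0 = 1, A_1 = 1, A_2 = 1, A_3 = 3, A_4 = 4, A_5 = 3, A_6 = 1, A_7 = 1, A_8 = 1. Minimum distance d = 1.

Enumerate all 2^4 = 16 messages m ∈ F_2^4.
For each, compute codeword c = mG in F_2^9, then tally its weight.
  m = 0000 → c = 000000000, weight = 0.
  m = 1000 → c = 111110101, weight = 7.
  m = 0100 → c = 111111101, weight = 8.
  m = 1100 → c = 000001000, weight = 1.
  m = 0010 → c = 111110000, weight = 5.
  m = 1010 → c = 000000101, weight = 2.
  m = 0110 → c = 000001101, weight = 3.
  m = 1110 → c = 111111000, weight = 6.
  m = 0001 → c = 101011100, weight = 5.
  m = 1001 → c = 010101001, weight = 4.
  m = 0101 → c = 010100001, weight = 3.
  m = 1101 → c = 101010100, weight = 4.
  m = 0011 → c = 010101100, weight = 4.
  m = 1011 → c = 101011001, weight = 5.
  m = 0111 → c = 101010001, weight = 4.
  m = 1111 → c = 010100100, weight = 3.
Tally weights:
  weight 0: 1 codewords.
  weight 1: 1 codewords.
  weight 2: 1 codewords.
  weight 3: 3 codewords.
  weight 4: 4 codewords.
  weight 5: 3 codewords.
  weight 6: 1 codewords.
  weight 7: 1 codewords.
  weight 8: 1 codewords.
Minimum distance d = smallest w > 0 with A_w > 0 = 1.
Sanity: Σ A_w = 16 = 2^4 = 16 ✓.


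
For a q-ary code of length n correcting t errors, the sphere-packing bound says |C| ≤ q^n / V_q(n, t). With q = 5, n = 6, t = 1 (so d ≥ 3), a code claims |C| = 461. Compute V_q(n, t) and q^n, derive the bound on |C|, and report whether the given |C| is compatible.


V_q(n, t) = 25, q^n = 15625, Hamming bound = 625, |C| = 461 ≤ bound (satisfied).

Step 1: Compute V_q(n, t) = Σ_{j=0}^1 C(n, j) (q−1)^j.
  j = 0: C(6,0)·(4)^0 = 1·1 = 1.
  j = 1: C(6,1)·(4)^1 = 6·4 = 24.
  V_q(n, t) = 1 + 24 = 25.
Step 2: q^n = 5^6 = 15625.
Step 3: Hamming bound ⌊q^n / V_q(n,t)⌋ = ⌊15625/25⌋ = 625.
Step 4: Compare |C| = 461 to 625: satisfied.
The claimed |C| lies below the Hamming bound.


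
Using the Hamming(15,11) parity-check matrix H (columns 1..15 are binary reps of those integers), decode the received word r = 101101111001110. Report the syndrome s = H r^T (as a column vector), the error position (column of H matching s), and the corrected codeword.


s = (1, 0, 0, 1)^T, error position = 9, corrected codeword c = 101101110001110

Compute s = H r^T mod 2 one row at a time:
  s_1 = 1 + 1 + 0 + 0 + 1 + 1 + 1 + 0 = 5 ≡ 1 (mod 2).
  s_2 = 1 + 0 + 1 + 1 + 1 + 1 + 1 + 0 = 6 ≡ 0 (mod 2).
  s_3 = 0 + 1 + 1 + 1 + 0 + 0 + 1 + 0 = 4 ≡ 0 (mod 2).
  s_4 = 1 + 1 + 0 + 1 + 1 + 0 + 1 + 0 = 5 ≡ 1 (mod 2).
s = (1, 0, 0, 1)^T — this equals column 9 of H (binary 1001), so error is at position 9.
Correct: flip bit 9 of r = 101101111001110 to get c = 101101110001110.


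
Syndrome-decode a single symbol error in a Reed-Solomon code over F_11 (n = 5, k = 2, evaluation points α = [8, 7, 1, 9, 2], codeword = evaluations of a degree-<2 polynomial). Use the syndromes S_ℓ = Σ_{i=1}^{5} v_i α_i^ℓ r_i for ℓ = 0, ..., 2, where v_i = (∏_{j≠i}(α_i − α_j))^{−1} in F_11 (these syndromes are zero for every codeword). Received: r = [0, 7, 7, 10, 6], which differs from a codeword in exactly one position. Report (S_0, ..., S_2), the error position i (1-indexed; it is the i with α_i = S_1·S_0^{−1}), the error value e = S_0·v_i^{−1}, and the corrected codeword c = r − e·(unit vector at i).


S = (10, 4, 6), error at position 2, error magnitude e = 6, c = [0, 1, 7, 10, 6].

Step 1: column multipliers v_i = (∏_{j≠i}(α_i − α_j))^{−1} mod 11.
  i = 1 (α = 8): (8−7)(8−1)(8−9)(8−2) = 1·7·(−1)·6 = −42 ≡ 2, so v_1 = 2^{−1} = 6 (mod 11).
  i = 2 (α = 7): (7−8)(7−1)(7−9)(7−2) = (−1)·6·(−2)·5 = 60 ≡ 5, so v_2 = 5^{−1} = 9 (mod 11).
  i = 3 (α = 1): (1−8)(1−7)(1−9)(1−2) = (−7)·(−6)·(−8)·(−1) = 336 ≡ 6, so v_3 = 6^{−1} = 2 (mod 11).
  i = 4 (α = 9): (9−8)(9−7)(9−1)(9−2) = 1·2·8·7 = 112 ≡ 2, so v_4 = 2^{−1} = 6 (mod 11).
  i = 5 (α = 2): (2−8)(2−7)(2−1)(2−9) = (−6)·(−5)·1·(−7) = −210 ≡ 10, so v_5 = 10^{−1} = 10 (mod 11).
  v = [6, 9, 2, 6, 10].
Step 2: syndromes of r = [0, 7, 7, 10, 6] (all sums mod 11).
  S_0 = Σ v_i r_i = 6·0 + 9·7 + 2·7 + 6·10 + 10·6 = 197 ≡ 10.
  S_1 = Σ v_i α_i r_i = 6·8·0 + 9·7·7 + 2·1·7 + 6·9·10 + 10·2·6 = 1115 ≡ 4.
  α_i^2 mod 11 = [9, 5, 1, 4, 4].
  S_2 = Σ v_i α_i^2 r_i = 6·9·0 + 9·5·7 + 2·1·7 + 6·4·10 + 10·4·6 = 809 ≡ 6.
  S = (10, 4, 6) ≠ 0, so r is not a codeword (an error is present).
Step 3: locate the error. For a single error e at position i, S_ℓ = v_i·e·α_i^ℓ, so α_err = S_1/S_0.
  S_0^{−1} = 10^{−1} = 10 (mod 11), so α_err = 4·10 = 40 ≡ 7 = α_2. Error position i = 2.
  Consistency check: S_2/S_1 = 6·3 = 18 ≡ 7 = α_err ✓ (single-error assumption holds).
Step 4: error magnitude e = S_0/v_2 = S_0·∏_{j≠2}(α_2 − α_j) = 10·5 = 50 ≡ 6 (mod 11).
Step 5: correct position 2: c_2 = r_2 − e = 7 − 6 ≡ 1 (mod 11). Hence c = [0, 1, 7, 10, 6].
  Check: interpolating c through the α_i gives m(x) = 8 + 10·x (degree < 2) with m(α_i) = c_i for every i, so c is indeed a codeword.


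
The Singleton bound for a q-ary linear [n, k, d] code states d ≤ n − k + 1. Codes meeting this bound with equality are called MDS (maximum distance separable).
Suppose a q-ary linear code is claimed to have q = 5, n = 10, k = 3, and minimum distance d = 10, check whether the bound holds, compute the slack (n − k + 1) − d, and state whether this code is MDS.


Singleton RHS = n − k + 1 = 8, slack = -2, bound violated (no such code; not MDS).

Singleton bound: d ≤ n − k + 1.
Here n = 10, k = 3, so n − k + 1 = 8.
Given d = 10, check d ≤ 8: NO.
Slack = (n − k + 1) − d = -2.
The slack is negative: d = 10 exceeds n − k + 1 = 8 by 2, so the Singleton bound is violated and no linear [10, 3, 10]_5 code can exist. In particular it is not MDS (MDS requires d = n − k + 1 exactly).
Description: the claimed parameters are [10, 3, 10]_5; such a code would be impossible (violates the Singleton bound).


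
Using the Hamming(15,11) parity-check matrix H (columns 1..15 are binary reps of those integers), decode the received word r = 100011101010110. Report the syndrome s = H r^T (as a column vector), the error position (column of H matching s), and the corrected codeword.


s = (0, 1, 0, 0)^T, error position = 4, corrected codeword c = 100111101010110

Compute s = H r^T mod 2 one row at a time:
  s_1 = 0 + 1 + 0 + 1 + 0 + 1 + 1 + 0 = 4 ≡ 0 (mod 2).
  s_2 = 0 + 1 + 1 + 1 + 0 + 1 + 1 + 0 = 5 ≡ 1 (mod 2).
  s_3 = 0 + 0 + 1 + 1 + 0 + 1 + 1 + 0 = 4 ≡ 0 (mod 2).
  s_4 = 1 + 0 + 1 + 1 + 1 + 1 + 1 + 0 = 6 ≡ 0 (mod 2).
s = (0, 1, 0, 0)^T — this equals column 4 of H (binary 0100), so error is at position 4.
Correct: flip bit 4 of r = 100011101010110 to get c = 100111101010110.


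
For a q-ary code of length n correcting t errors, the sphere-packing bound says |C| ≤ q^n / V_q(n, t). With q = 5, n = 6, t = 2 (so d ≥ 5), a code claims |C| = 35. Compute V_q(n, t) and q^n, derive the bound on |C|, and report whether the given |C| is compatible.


V_q(n, t) = 265, q^n = 15625, Hamming bound = 58, |C| = 35 ≤ bound (satisfied).

Step 1: Compute V_q(n, t) = Σ_{j=0}^2 C(n, j) (q−1)^j.
  j = 0: C(6,0)·(4)^0 = 1·1 = 1.
  j = 1: C(6,1)·(4)^1 = 6·4 = 24.
  j = 2: C(6,2)·(4)^2 = 15·16 = 240.
  V_q(n, t) = 1 + 24 + 240 = 265.
Step 2: q^n = 5^6 = 15625.
Step 3: Hamming bound ⌊q^n / V_q(n,t)⌋ = ⌊15625/265⌋ = 58.
Step 4: Compare |C| = 35 to 58: satisfied.
The claimed |C| lies below the Hamming bound.


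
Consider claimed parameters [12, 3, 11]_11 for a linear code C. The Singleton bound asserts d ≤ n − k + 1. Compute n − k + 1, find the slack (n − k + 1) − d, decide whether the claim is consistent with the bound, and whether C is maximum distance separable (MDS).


Singleton RHS = n − k + 1 = 10, slack = -1, bound violated (no such code; not MDS).

Singleton bound: d ≤ n − k + 1.
Here n = 12, k = 3, so n − k + 1 = 10.
Given d = 11, check d ≤ 10: NO.
Slack = (n − k + 1) − d = -1.
The slack is negative: d = 11 exceeds n − k + 1 = 10 by 1, so the Singleton bound is violated and no linear [12, 3, 11]_11 code can exist. In particular it is not MDS (MDS requires d = n − k + 1 exactly).
Description: the claimed parameters are [12, 3, 11]_11; such a code would be impossible (violates the Singleton bound).


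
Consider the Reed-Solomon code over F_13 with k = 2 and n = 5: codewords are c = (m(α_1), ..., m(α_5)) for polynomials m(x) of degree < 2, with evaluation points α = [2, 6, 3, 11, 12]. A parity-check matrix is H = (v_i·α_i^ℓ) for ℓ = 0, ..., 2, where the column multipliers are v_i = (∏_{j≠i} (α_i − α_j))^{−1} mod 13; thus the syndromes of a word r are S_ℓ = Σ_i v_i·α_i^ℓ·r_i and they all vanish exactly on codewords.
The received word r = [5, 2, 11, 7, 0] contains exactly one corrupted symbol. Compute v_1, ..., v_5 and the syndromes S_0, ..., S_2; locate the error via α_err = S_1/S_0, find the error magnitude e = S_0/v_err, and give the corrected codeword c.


S = (10, 8, 9), error at position 2, error magnitude e = 12, c = [5, 3, 11, 7, 0].

Step 1: column multipliers v_i = (∏_{j≠i}(α_i − α_j))^{−1} mod 13.
  i = 1 (α = 2): (2−6)(2−3)(2−11)(2−12) = (−4)·(−1)·(−9)·(−10) = 360 ≡ 9, so v_1 = 9^{−1} = 3 (mod 13).
  i = 2 (α = 6): (6−2)(6−3)(6−11)(6−12) = 4·3·(−5)·(−6) = 360 ≡ 9, so v_2 = 9^{−1} = 3 (mod 13).
  i = 3 (α = 3): (3−2)(3−6)(3−11)(3−12) = 1·(−3)·(−8)·(−9) = −216 ≡ 5, so v_3 = 5^{−1} = 8 (mod 13).
  i = 4 (α = 11): (11−2)(11−6)(11−3)(11−12) = 9·5·8·(−1) = −360 ≡ 4, so v_4 = 4^{−1} = 10 (mod 13).
  i = 5 (α = 12): (12−2)(12−6)(12−3)(12−11) = 10·6·9·1 = 540 ≡ 7, so v_5 = 7^{−1} = 2 (mod 13).
  v = [3, 3, 8, 10, 2].
Step 2: syndromes of r = [5, 2, 11, 7, 0] (all sums mod 13).
  S_0 = Σ v_i r_i = 3·5 + 3·2 + 8·11 + 10·7 + 2·0 = 179 ≡ 10.
  S_1 = Σ v_i α_i r_i = 3·2·5 + 3·6·2 + 8·3·11 + 10·11·7 + 2·12·0 = 1100 ≡ 8.
  α_i^2 mod 13 = [4, 10, 9, 4, 1].
  S_2 = Σ v_i α_i^2 r_i = 3·4·5 + 3·10·2 + 8·9·11 + 10·4·7 + 2·1·0 = 1192 ≡ 9.
  S = (10, 8, 9) ≠ 0, so r is not a codeword (an error is present).
Step 3: locate the error. For a single error e at position i, S_ℓ = v_i·e·α_i^ℓ, so α_err = S_1/S_0.
  S_0^{−1} = 10^{−1} = 4 (mod 13), so α_err = 8·4 = 32 ≡ 6 = α_2. Error position i = 2.
  Consistency check: S_2/S_1 = 9·5 = 45 ≡ 6 = α_err ✓ (single-error assumption holds).
Step 4: error magnitude e = S_0/v_2 = S_0·∏_{j≠2}(α_2 − α_j) = 10·9 = 90 ≡ 12 (mod 13).
Step 5: correct position 2: c_2 = r_2 − e = 2 − 12 ≡ 3 (mod 13). Hence c = [5, 3, 11, 7, 0].
  Check: interpolating c through the α_i gives m(x) = 6 + 6·x (degree < 2) with m(α_i) = c_i for every i, so c is indeed a codeword.
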